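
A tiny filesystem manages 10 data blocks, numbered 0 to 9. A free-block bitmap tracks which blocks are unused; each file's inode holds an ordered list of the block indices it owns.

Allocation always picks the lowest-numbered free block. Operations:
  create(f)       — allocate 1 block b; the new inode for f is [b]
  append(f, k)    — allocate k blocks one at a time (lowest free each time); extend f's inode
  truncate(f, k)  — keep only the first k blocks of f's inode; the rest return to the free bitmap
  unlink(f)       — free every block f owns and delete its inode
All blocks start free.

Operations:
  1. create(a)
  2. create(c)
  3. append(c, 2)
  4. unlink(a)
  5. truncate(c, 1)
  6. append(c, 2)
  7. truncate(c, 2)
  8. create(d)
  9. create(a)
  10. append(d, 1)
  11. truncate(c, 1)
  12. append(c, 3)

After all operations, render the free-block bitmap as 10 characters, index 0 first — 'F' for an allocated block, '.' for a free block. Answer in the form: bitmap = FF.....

bitmap = FFFFFFF...

create(a): bitmap=F......... | a=[0]
create(c): bitmap=FF........ | a=[0] c=[1]
append(c, 2): bitmap=FFFF...... | a=[0] c=[1, 2, 3]
unlink(a): bitmap=.FFF...... | c=[1, 2, 3]
truncate(c, 1): bitmap=.F........ | c=[1]
append(c, 2): bitmap=FFF....... | c=[1, 0, 2]
truncate(c, 2): bitmap=FF........ | c=[1, 0]
create(d): bitmap=FFF....... | c=[1, 0] d=[2]
create(a): bitmap=FFFF...... | a=[3] c=[1, 0] d=[2]
append(d, 1): bitmap=FFFFF..... | a=[3] c=[1, 0] d=[2, 4]
truncate(c, 1): bitmap=.FFFF..... | a=[3] c=[1] d=[2, 4]
append(c, 3): bitmap=FFFFFFF... | a=[3] c=[1, 0, 5, 6] d=[2, 4]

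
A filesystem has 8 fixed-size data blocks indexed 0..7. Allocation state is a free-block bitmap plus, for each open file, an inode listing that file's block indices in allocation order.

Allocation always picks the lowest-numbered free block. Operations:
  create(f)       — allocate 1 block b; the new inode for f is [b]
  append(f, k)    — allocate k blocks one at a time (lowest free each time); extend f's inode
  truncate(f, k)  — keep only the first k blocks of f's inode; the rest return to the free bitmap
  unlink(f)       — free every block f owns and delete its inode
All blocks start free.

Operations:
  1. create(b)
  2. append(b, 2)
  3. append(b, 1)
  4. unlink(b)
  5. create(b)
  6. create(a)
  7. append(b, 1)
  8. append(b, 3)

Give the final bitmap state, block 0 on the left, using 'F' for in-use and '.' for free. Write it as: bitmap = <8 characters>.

bitmap = FFFFFF..

create(b): bitmap=F....... | b=[0]
append(b, 2): bitmap=FFF..... | b=[0, 1, 2]
append(b, 1): bitmap=FFFF.... | b=[0, 1, 2, 3]
unlink(b): bitmap=........ | 
create(b): bitmap=F....... | b=[0]
create(a): bitmap=FF...... | a=[1] b=[0]
append(b, 1): bitmap=FFF..... | a=[1] b=[0, 2]
append(b, 3): bitmap=FFFFFF.. | a=[1] b=[0, 2, 3, 4, 5]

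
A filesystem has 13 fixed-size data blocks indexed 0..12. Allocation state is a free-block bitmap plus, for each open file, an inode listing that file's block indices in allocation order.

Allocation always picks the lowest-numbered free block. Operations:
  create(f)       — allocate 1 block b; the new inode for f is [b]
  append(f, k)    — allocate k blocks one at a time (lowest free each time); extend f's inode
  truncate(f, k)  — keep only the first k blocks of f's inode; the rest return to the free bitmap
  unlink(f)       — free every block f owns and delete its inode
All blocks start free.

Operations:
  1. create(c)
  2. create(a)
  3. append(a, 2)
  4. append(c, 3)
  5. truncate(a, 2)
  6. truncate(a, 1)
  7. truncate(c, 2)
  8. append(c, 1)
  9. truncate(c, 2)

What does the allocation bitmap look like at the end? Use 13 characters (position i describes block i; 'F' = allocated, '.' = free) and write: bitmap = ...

bitmap = FF..F........

[1] create(c) — c=0 (map F............)
[2] create(a) — a=1 c=0 (map FF...........)
[3] append(a, 2) — a=1,2,3 c=0 (map FFFF.........)
[4] append(c, 3) — a=1,2,3 c=0,4,5,6 (map FFFFFFF......)
[5] truncate(a, 2) — a=1,2 c=0,4,5,6 (map FFF.FFF......)
[6] truncate(a, 1) — a=1 c=0,4,5,6 (map FF..FFF......)
[7] truncate(c, 2) — a=1 c=0,4 (map FF..F........)
[8] append(c, 1) — a=1 c=0,4,2 (map FFF.F........)
[9] truncate(c, 2) — a=1 c=0,4 (map FF..F........)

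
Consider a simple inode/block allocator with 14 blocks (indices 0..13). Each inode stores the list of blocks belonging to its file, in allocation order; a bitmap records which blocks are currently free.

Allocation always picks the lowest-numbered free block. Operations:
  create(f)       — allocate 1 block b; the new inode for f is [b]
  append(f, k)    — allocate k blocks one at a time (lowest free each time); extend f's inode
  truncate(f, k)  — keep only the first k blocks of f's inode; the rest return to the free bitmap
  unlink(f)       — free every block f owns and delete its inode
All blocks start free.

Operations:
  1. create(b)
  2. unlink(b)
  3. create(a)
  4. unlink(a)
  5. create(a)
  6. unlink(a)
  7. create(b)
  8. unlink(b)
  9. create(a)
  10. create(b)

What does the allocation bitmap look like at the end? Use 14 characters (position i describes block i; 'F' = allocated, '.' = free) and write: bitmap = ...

  1. create(b)  ⇒  F.............  {b→[0]}
  2. unlink(b)  ⇒  ..............  {}
  3. create(a)  ⇒  F.............  {a→[0]}
  4. unlink(a)  ⇒  ..............  {}
  5. create(a)  ⇒  F.............  {a→[0]}
  6. unlink(a)  ⇒  ..............  {}
  7. create(b)  ⇒  F.............  {b→[0]}
  8. unlink(b)  ⇒  ..............  {}
  9. create(a)  ⇒  F.............  {a→[0]}
  10. create(b)  ⇒  FF............  {a→[0]; b→[1]}

bitmap = FF............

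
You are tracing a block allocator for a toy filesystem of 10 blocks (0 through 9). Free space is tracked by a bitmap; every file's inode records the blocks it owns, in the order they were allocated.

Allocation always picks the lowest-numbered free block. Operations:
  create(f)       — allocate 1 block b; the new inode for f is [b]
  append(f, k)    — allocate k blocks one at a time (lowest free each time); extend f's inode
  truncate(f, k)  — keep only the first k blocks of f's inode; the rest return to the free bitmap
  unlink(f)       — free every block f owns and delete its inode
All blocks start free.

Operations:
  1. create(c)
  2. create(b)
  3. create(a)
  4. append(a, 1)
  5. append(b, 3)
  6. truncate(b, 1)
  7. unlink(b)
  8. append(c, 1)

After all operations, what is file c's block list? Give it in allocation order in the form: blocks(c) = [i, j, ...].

create(c): bitmap=F......... | c=[0]
create(b): bitmap=FF........ | b=[1] c=[0]
create(a): bitmap=FFF....... | a=[2] b=[1] c=[0]
append(a, 1): bitmap=FFFF...... | a=[2, 3] b=[1] c=[0]
append(b, 3): bitmap=FFFFFFF... | a=[2, 3] b=[1, 4, 5, 6] c=[0]
truncate(b, 1): bitmap=FFFF...... | a=[2, 3] b=[1] c=[0]
unlink(b): bitmap=F.FF...... | a=[2, 3] c=[0]
append(c, 1): bitmap=FFFF...... | a=[2, 3] c=[0, 1]

blocks(c) = [0, 1]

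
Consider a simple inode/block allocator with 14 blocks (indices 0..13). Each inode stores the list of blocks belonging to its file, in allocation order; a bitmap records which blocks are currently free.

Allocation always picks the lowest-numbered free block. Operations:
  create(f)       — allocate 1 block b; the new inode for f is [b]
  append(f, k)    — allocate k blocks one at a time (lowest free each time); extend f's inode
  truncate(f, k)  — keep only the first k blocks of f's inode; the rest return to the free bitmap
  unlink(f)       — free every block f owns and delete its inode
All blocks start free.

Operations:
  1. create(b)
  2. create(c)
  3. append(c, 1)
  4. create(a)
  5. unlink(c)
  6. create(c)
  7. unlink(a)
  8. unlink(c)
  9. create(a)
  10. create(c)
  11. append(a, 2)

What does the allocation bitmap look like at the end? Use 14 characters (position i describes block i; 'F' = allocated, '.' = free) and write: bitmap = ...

after create(b) → b:[0]  free=[F.............]
after create(c) → b:[0], c:[1]  free=[FF............]
after append(c, 1) → b:[0], c:[1, 2]  free=[FFF...........]
after create(a) → a:[3], b:[0], c:[1, 2]  free=[FFFF..........]
after unlink(c) → a:[3], b:[0]  free=[F..F..........]
after create(c) → a:[3], b:[0], c:[1]  free=[FF.F..........]
after unlink(a) → b:[0], c:[1]  free=[FF............]
after unlink(c) → b:[0]  free=[F.............]
after create(a) → a:[1], b:[0]  free=[FF............]
after create(c) → a:[1], b:[0], c:[2]  free=[FFF...........]
after append(a, 2) → a:[1, 3, 4], b:[0], c:[2]  free=[FFFFF.........]

bitmap = FFFFF.........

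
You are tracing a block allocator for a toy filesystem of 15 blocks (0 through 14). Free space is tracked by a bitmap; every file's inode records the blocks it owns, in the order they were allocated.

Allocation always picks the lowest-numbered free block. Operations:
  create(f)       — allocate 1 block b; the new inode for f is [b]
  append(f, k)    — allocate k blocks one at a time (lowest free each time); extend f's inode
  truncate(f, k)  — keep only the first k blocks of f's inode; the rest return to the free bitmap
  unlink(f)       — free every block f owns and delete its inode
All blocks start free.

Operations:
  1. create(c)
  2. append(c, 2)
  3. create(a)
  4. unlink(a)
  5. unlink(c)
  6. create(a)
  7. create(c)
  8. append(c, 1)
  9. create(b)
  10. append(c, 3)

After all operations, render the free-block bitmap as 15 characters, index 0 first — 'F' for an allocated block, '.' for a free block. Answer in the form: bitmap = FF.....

bitmap = FFFFFFF........

[1] create(c) — c=0 (map F..............)
[2] append(c, 2) — c=0,1,2 (map FFF............)
[3] create(a) — a=3 c=0,1,2 (map FFFF...........)
[4] unlink(a) — c=0,1,2 (map FFF............)
[5] unlink(c) —  (map ...............)
[6] create(a) — a=0 (map F..............)
[7] create(c) — a=0 c=1 (map FF.............)
[8] append(c, 1) — a=0 c=1,2 (map FFF............)
[9] create(b) — a=0 b=3 c=1,2 (map FFFF...........)
[10] append(c, 3) — a=0 b=3 c=1,2,4,5,6 (map FFFFFFF........)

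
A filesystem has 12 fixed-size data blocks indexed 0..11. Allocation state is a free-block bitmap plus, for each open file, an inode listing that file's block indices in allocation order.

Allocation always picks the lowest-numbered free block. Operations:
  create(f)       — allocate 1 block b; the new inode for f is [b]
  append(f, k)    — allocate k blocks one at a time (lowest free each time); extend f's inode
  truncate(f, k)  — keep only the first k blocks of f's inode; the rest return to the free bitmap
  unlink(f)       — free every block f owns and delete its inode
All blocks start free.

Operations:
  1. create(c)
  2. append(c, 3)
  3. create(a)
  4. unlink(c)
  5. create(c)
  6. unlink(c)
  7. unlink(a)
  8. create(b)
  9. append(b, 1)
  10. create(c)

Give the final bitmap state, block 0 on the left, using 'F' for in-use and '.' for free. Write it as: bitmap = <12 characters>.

create(c): bitmap=F........... | c=[0]
append(c, 3): bitmap=FFFF........ | c=[0, 1, 2, 3]
create(a): bitmap=FFFFF....... | a=[4] c=[0, 1, 2, 3]
unlink(c): bitmap=....F....... | a=[4]
create(c): bitmap=F...F....... | a=[4] c=[0]
unlink(c): bitmap=....F....... | a=[4]
unlink(a): bitmap=............ | 
create(b): bitmap=F........... | b=[0]
append(b, 1): bitmap=FF.......... | b=[0, 1]
create(c): bitmap=FFF......... | b=[0, 1] c=[2]

bitmap = FFF.........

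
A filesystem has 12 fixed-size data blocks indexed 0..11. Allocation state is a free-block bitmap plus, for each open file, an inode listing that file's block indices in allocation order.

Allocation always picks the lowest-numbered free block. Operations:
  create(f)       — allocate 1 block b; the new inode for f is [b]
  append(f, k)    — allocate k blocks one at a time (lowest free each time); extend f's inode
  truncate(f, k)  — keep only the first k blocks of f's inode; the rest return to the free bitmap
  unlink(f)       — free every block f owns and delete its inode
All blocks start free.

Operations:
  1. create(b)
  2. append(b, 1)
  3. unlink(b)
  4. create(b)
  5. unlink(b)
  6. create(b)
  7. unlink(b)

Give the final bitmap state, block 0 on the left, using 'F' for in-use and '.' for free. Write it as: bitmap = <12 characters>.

  1. create(b)  ⇒  F...........  {b→[0]}
  2. append(b, 1)  ⇒  FF..........  {b→[0, 1]}
  3. unlink(b)  ⇒  ............  {}
  4. create(b)  ⇒  F...........  {b→[0]}
  5. unlink(b)  ⇒  ............  {}
  6. create(b)  ⇒  F...........  {b→[0]}
  7. unlink(b)  ⇒  ............  {}

bitmap = ............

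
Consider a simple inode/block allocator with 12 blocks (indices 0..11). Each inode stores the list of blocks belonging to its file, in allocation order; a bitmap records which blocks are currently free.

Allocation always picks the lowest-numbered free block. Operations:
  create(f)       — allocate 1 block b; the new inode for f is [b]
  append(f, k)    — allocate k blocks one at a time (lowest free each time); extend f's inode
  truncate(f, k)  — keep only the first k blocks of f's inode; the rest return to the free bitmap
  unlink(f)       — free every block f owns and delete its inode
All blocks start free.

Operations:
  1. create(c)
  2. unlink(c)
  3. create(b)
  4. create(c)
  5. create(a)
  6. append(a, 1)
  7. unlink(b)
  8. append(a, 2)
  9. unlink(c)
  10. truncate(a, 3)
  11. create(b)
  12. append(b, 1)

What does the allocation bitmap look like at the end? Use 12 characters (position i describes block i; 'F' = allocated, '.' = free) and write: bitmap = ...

[1] create(c) — c=0 (map F...........)
[2] unlink(c) —  (map ............)
[3] create(b) — b=0 (map F...........)
[4] create(c) — b=0 c=1 (map FF..........)
[5] create(a) — a=2 b=0 c=1 (map FFF.........)
[6] append(a, 1) — a=2,3 b=0 c=1 (map FFFF........)
[7] unlink(b) — a=2,3 c=1 (map .FFF........)
[8] append(a, 2) — a=2,3,0,4 c=1 (map FFFFF.......)
[9] unlink(c) — a=2,3,0,4 (map F.FFF.......)
[10] truncate(a, 3) — a=2,3,0 (map F.FF........)
[11] create(b) — a=2,3,0 b=1 (map FFFF........)
[12] append(b, 1) — a=2,3,0 b=1,4 (map FFFFF.......)

bitmap = FFFFF.......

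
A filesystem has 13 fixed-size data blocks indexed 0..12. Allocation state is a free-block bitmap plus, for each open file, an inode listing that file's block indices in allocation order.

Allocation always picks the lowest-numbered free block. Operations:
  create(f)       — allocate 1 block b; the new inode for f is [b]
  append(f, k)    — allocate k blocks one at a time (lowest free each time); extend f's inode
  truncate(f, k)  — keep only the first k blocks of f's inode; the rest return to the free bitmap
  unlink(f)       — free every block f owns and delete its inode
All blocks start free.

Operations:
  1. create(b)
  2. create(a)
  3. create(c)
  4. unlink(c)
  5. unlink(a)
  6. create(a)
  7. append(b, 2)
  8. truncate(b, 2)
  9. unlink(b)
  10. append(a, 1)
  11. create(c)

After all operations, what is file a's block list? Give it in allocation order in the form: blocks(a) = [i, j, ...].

blocks(a) = [1, 0]

create(b): bitmap=F............ | b=[0]
create(a): bitmap=FF........... | a=[1] b=[0]
create(c): bitmap=FFF.......... | a=[1] b=[0] c=[2]
unlink(c): bitmap=FF........... | a=[1] b=[0]
unlink(a): bitmap=F............ | b=[0]
create(a): bitmap=FF........... | a=[1] b=[0]
append(b, 2): bitmap=FFFF......... | a=[1] b=[0, 2, 3]
truncate(b, 2): bitmap=FFF.......... | a=[1] b=[0, 2]
unlink(b): bitmap=.F........... | a=[1]
append(a, 1): bitmap=FF........... | a=[1, 0]
create(c): bitmap=FFF.......... | a=[1, 0] c=[2]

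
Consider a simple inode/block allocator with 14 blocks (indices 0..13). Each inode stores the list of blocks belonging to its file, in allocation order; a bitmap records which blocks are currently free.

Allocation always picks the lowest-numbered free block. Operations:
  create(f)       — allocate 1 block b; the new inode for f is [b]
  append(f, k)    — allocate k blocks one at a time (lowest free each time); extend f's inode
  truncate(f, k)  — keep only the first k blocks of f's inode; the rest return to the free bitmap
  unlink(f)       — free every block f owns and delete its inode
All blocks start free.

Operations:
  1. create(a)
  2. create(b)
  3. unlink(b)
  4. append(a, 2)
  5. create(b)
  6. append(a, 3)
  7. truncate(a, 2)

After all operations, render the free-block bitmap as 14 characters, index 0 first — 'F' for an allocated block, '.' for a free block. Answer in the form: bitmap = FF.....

bitmap = FF.F..........

after create(a) → a:[0]  free=[F.............]
after create(b) → a:[0], b:[1]  free=[FF............]
after unlink(b) → a:[0]  free=[F.............]
after append(a, 2) → a:[0, 1, 2]  free=[FFF...........]
after create(b) → a:[0, 1, 2], b:[3]  free=[FFFF..........]
after append(a, 3) → a:[0, 1, 2, 4, 5, 6], b:[3]  free=[FFFFFFF.......]
after truncate(a, 2) → a:[0, 1], b:[3]  free=[FF.F..........]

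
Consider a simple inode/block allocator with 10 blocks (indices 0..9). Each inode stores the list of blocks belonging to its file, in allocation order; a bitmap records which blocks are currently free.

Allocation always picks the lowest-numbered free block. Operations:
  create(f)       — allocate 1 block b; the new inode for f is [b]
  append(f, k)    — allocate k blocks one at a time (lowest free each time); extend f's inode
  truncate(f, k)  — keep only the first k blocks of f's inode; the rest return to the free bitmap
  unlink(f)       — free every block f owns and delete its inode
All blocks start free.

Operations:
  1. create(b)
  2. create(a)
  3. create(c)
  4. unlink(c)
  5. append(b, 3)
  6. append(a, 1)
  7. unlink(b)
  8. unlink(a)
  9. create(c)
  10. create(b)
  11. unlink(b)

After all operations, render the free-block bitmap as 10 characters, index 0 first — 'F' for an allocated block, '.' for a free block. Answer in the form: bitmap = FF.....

after create(b) → b:[0]  free=[F.........]
after create(a) → a:[1], b:[0]  free=[FF........]
after create(c) → a:[1], b:[0], c:[2]  free=[FFF.......]
after unlink(c) → a:[1], b:[0]  free=[FF........]
after append(b, 3) → a:[1], b:[0, 2, 3, 4]  free=[FFFFF.....]
after append(a, 1) → a:[1, 5], b:[0, 2, 3, 4]  free=[FFFFFF....]
after unlink(b) → a:[1, 5]  free=[.F...F....]
after unlink(a) →   free=[..........]
after create(c) → c:[0]  free=[F.........]
after create(b) → b:[1], c:[0]  free=[FF........]
after unlink(b) → c:[0]  free=[F.........]

bitmap = F.........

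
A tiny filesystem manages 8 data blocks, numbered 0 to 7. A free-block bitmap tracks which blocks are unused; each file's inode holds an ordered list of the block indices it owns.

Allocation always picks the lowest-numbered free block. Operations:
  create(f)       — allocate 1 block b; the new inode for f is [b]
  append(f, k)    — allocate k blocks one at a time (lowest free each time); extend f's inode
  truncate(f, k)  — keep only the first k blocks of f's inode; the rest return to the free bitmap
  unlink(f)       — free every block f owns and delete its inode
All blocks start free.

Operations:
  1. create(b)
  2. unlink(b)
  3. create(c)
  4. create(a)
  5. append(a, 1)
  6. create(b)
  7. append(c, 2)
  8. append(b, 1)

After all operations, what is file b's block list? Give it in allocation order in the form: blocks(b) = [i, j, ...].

blocks(b) = [3, 6]

  1. create(b)  ⇒  F.......  {b→[0]}
  2. unlink(b)  ⇒  ........  {}
  3. create(c)  ⇒  F.......  {c→[0]}
  4. create(a)  ⇒  FF......  {a→[1]; c→[0]}
  5. append(a, 1)  ⇒  FFF.....  {a→[1, 2]; c→[0]}
  6. create(b)  ⇒  FFFF....  {a→[1, 2]; b→[3]; c→[0]}
  7. append(c, 2)  ⇒  FFFFFF..  {a→[1, 2]; b→[3]; c→[0, 4, 5]}
  8. append(b, 1)  ⇒  FFFFFFF.  {a→[1, 2]; b→[3, 6]; c→[0, 4, 5]}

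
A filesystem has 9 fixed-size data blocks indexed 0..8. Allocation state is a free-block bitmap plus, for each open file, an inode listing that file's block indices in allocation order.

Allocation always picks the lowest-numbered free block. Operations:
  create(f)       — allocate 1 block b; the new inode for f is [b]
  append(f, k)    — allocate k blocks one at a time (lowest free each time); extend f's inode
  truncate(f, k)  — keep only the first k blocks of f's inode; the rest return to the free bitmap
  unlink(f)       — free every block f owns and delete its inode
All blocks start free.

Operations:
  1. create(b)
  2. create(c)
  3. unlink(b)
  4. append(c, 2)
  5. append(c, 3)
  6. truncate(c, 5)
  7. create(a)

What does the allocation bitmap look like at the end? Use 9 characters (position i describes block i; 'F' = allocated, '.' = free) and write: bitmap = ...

create(b): bitmap=F........ | b=[0]
create(c): bitmap=FF....... | b=[0] c=[1]
unlink(b): bitmap=.F....... | c=[1]
append(c, 2): bitmap=FFF...... | c=[1, 0, 2]
append(c, 3): bitmap=FFFFFF... | c=[1, 0, 2, 3, 4, 5]
truncate(c, 5): bitmap=FFFFF.... | c=[1, 0, 2, 3, 4]
create(a): bitmap=FFFFFF... | a=[5] c=[1, 0, 2, 3, 4]

bitmap = FFFFFF...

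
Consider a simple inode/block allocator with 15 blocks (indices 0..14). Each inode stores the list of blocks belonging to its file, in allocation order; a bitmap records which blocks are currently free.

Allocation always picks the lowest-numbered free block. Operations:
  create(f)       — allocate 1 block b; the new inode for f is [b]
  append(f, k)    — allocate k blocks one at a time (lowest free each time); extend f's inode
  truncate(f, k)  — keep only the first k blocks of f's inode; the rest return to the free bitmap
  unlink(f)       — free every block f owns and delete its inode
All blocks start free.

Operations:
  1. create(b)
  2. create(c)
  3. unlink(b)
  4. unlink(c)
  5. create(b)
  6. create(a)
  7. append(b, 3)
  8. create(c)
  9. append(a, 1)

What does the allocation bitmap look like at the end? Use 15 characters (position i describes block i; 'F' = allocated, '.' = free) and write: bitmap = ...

after create(b) → b:[0]  free=[F..............]
after create(c) → b:[0], c:[1]  free=[FF.............]
after unlink(b) → c:[1]  free=[.F.............]
after unlink(c) →   free=[...............]
after create(b) → b:[0]  free=[F..............]
after create(a) → a:[1], b:[0]  free=[FF.............]
after append(b, 3) → a:[1], b:[0, 2, 3, 4]  free=[FFFFF..........]
after create(c) → a:[1], b:[0, 2, 3, 4], c:[5]  free=[FFFFFF.........]
after append(a, 1) → a:[1, 6], b:[0, 2, 3, 4], c:[5]  free=[FFFFFFF........]

bitmap = FFFFFFF........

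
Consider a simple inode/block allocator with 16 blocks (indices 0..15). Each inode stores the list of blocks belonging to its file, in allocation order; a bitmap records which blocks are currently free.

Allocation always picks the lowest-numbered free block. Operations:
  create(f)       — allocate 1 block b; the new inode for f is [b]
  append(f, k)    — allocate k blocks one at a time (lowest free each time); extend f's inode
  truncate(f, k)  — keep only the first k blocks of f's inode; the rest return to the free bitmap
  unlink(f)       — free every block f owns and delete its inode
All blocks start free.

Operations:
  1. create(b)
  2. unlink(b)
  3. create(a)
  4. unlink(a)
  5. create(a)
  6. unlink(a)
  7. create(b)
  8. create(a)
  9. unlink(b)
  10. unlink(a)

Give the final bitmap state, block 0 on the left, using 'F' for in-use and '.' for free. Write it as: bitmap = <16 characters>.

[1] create(b) — b=0 (map F...............)
[2] unlink(b) —  (map ................)
[3] create(a) — a=0 (map F...............)
[4] unlink(a) —  (map ................)
[5] create(a) — a=0 (map F...............)
[6] unlink(a) —  (map ................)
[7] create(b) — b=0 (map F...............)
[8] create(a) — a=1 b=0 (map FF..............)
[9] unlink(b) — a=1 (map .F..............)
[10] unlink(a) —  (map ................)

bitmap = ................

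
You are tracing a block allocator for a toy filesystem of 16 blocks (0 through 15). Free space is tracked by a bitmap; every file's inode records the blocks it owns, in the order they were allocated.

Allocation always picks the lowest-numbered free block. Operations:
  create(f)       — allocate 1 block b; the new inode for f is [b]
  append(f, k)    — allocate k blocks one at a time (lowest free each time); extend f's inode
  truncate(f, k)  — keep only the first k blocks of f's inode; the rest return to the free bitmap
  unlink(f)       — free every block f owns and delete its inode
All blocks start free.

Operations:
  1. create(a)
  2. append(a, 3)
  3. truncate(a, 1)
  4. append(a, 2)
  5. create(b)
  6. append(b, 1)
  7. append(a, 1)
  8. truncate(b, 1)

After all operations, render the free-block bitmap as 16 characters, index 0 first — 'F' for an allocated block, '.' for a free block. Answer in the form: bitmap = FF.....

create(a): bitmap=F............... | a=[0]
append(a, 3): bitmap=FFFF............ | a=[0, 1, 2, 3]
truncate(a, 1): bitmap=F............... | a=[0]
append(a, 2): bitmap=FFF............. | a=[0, 1, 2]
create(b): bitmap=FFFF............ | a=[0, 1, 2] b=[3]
append(b, 1): bitmap=FFFFF........... | a=[0, 1, 2] b=[3, 4]
append(a, 1): bitmap=FFFFFF.......... | a=[0, 1, 2, 5] b=[3, 4]
truncate(b, 1): bitmap=FFFF.F.......... | a=[0, 1, 2, 5] b=[3]

bitmap = FFFF.F..........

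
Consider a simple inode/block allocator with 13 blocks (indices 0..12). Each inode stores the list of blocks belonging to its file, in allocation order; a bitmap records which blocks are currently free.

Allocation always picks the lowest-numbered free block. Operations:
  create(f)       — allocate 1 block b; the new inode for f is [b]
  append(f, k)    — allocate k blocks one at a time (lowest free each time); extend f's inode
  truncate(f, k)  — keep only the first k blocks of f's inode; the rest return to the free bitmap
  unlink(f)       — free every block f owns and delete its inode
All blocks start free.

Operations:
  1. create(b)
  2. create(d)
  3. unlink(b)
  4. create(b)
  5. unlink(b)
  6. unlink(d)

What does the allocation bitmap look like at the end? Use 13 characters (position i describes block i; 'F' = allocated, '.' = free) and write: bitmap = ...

bitmap = .............

after create(b) → b:[0]  free=[F............]
after create(d) → b:[0], d:[1]  free=[FF...........]
after unlink(b) → d:[1]  free=[.F...........]
after create(b) → b:[0], d:[1]  free=[FF...........]
after unlink(b) → d:[1]  free=[.F...........]
after unlink(d) →   free=[.............]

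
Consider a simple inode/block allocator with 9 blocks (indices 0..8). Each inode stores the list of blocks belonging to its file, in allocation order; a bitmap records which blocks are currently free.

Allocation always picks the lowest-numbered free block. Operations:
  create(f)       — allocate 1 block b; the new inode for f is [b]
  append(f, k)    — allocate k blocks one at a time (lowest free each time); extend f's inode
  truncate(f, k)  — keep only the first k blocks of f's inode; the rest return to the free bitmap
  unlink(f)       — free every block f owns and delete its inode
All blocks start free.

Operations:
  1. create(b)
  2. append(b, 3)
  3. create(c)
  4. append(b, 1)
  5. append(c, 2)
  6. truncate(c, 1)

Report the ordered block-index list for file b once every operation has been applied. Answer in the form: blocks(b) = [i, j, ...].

[1] create(b) — b=0 (map F........)
[2] append(b, 3) — b=0,1,2,3 (map FFFF.....)
[3] create(c) — b=0,1,2,3 c=4 (map FFFFF....)
[4] append(b, 1) — b=0,1,2,3,5 c=4 (map FFFFFF...)
[5] append(c, 2) — b=0,1,2,3,5 c=4,6,7 (map FFFFFFFF.)
[6] truncate(c, 1) — b=0,1,2,3,5 c=4 (map FFFFFF...)

blocks(b) = [0, 1, 2, 3, 5]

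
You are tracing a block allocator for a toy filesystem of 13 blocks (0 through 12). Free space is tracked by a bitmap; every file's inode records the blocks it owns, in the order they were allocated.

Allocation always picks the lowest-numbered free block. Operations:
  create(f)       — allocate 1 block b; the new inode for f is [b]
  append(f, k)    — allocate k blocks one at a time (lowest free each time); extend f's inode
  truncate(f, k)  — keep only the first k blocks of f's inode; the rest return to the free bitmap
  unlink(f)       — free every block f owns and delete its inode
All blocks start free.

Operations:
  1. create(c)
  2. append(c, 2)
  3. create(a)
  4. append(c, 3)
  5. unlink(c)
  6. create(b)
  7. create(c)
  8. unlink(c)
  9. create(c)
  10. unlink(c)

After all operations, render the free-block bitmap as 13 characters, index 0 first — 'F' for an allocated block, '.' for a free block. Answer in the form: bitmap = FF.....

  1. create(c)  ⇒  F............  {c→[0]}
  2. append(c, 2)  ⇒  FFF..........  {c→[0, 1, 2]}
  3. create(a)  ⇒  FFFF.........  {a→[3]; c→[0, 1, 2]}
  4. append(c, 3)  ⇒  FFFFFFF......  {a→[3]; c→[0, 1, 2, 4, 5, 6]}
  5. unlink(c)  ⇒  ...F.........  {a→[3]}
  6. create(b)  ⇒  F..F.........  {a→[3]; b→[0]}
  7. create(c)  ⇒  FF.F.........  {a→[3]; b→[0]; c→[1]}
  8. unlink(c)  ⇒  F..F.........  {a→[3]; b→[0]}
  9. create(c)  ⇒  FF.F.........  {a→[3]; b→[0]; c→[1]}
  10. unlink(c)  ⇒  F..F.........  {a→[3]; b→[0]}

bitmap = F..F.........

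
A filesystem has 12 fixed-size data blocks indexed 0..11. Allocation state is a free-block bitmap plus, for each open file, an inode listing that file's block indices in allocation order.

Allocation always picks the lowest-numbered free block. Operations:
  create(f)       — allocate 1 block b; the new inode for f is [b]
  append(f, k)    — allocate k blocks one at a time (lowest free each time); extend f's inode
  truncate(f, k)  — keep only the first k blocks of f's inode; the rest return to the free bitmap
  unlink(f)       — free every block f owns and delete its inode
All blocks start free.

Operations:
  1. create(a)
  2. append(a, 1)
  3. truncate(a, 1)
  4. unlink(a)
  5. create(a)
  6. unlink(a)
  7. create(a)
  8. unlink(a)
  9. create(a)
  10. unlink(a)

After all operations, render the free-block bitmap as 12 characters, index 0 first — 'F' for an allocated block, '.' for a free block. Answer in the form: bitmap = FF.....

bitmap = ............

  1. create(a)  ⇒  F...........  {a→[0]}
  2. append(a, 1)  ⇒  FF..........  {a→[0, 1]}
  3. truncate(a, 1)  ⇒  F...........  {a→[0]}
  4. unlink(a)  ⇒  ............  {}
  5. create(a)  ⇒  F...........  {a→[0]}
  6. unlink(a)  ⇒  ............  {}
  7. create(a)  ⇒  F...........  {a→[0]}
  8. unlink(a)  ⇒  ............  {}
  9. create(a)  ⇒  F...........  {a→[0]}
  10. unlink(a)  ⇒  ............  {}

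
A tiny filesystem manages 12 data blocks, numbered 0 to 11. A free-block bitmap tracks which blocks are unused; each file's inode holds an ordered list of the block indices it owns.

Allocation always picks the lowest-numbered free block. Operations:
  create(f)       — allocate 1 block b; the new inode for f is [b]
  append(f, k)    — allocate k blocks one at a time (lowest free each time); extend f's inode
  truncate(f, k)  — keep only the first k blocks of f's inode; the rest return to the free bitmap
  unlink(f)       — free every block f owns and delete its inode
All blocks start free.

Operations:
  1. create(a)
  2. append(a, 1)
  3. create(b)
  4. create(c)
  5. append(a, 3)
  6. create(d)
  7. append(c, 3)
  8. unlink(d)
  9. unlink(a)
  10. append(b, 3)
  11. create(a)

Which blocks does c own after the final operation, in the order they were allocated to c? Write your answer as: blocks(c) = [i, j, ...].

  1. create(a)  ⇒  F...........  {a→[0]}
  2. append(a, 1)  ⇒  FF..........  {a→[0, 1]}
  3. create(b)  ⇒  FFF.........  {a→[0, 1]; b→[2]}
  4. create(c)  ⇒  FFFF........  {a→[0, 1]; b→[2]; c→[3]}
  5. append(a, 3)  ⇒  FFFFFFF.....  {a→[0, 1, 4, 5, 6]; b→[2]; c→[3]}
  6. create(d)  ⇒  FFFFFFFF....  {a→[0, 1, 4, 5, 6]; b→[2]; c→[3]; d→[7]}
  7. append(c, 3)  ⇒  FFFFFFFFFFF.  {a→[0, 1, 4, 5, 6]; b→[2]; c→[3, 8, 9, 10]; d→[7]}
  8. unlink(d)  ⇒  FFFFFFF.FFF.  {a→[0, 1, 4, 5, 6]; b→[2]; c→[3, 8, 9, 10]}
  9. unlink(a)  ⇒  ..FF....FFF.  {b→[2]; c→[3, 8, 9, 10]}
  10. append(b, 3)  ⇒  FFFFF...FFF.  {b→[2, 0, 1, 4]; c→[3, 8, 9, 10]}
  11. create(a)  ⇒  FFFFFF..FFF.  {a→[5]; b→[2, 0, 1, 4]; c→[3, 8, 9, 10]}

blocks(c) = [3, 8, 9, 10]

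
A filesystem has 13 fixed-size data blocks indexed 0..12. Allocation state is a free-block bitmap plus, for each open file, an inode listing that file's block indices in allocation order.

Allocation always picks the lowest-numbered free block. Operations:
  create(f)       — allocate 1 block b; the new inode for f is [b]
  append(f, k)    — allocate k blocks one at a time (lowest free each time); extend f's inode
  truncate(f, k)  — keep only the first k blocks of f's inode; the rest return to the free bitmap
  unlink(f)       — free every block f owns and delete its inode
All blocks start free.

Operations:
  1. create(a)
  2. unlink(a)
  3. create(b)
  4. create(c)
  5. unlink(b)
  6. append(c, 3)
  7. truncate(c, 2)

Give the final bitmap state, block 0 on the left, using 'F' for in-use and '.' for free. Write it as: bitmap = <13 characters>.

bitmap = FF...........

[1] create(a) — a=0 (map F............)
[2] unlink(a) —  (map .............)
[3] create(b) — b=0 (map F............)
[4] create(c) — b=0 c=1 (map FF...........)
[5] unlink(b) — c=1 (map .F...........)
[6] append(c, 3) — c=1,0,2,3 (map FFFF.........)
[7] truncate(c, 2) — c=1,0 (map FF...........)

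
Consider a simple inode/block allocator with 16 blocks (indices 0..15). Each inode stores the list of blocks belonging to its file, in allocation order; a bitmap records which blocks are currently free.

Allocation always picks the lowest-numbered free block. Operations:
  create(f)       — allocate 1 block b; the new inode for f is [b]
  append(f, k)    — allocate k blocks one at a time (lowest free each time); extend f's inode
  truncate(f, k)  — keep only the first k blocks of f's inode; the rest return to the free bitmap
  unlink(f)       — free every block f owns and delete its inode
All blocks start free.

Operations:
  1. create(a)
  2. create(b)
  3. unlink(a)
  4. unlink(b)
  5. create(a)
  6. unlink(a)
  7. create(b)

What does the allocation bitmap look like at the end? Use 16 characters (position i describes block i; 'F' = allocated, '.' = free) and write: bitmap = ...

  1. create(a)  ⇒  F...............  {a→[0]}
  2. create(b)  ⇒  FF..............  {a→[0]; b→[1]}
  3. unlink(a)  ⇒  .F..............  {b→[1]}
  4. unlink(b)  ⇒  ................  {}
  5. create(a)  ⇒  F...............  {a→[0]}
  6. unlink(a)  ⇒  ................  {}
  7. create(b)  ⇒  F...............  {b→[0]}

bitmap = F...............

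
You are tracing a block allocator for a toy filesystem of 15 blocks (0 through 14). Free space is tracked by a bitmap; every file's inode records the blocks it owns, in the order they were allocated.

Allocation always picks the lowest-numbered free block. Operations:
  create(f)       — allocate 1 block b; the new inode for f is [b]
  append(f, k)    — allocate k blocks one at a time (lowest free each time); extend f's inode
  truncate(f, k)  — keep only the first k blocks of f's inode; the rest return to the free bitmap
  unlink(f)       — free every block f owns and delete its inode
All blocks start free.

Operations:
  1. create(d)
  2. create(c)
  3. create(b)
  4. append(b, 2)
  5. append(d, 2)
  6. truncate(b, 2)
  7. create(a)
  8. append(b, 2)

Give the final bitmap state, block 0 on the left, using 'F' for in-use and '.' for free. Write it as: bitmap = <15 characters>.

bitmap = FFFFFFFFF......

[1] create(d) — d=0 (map F..............)
[2] create(c) — c=1 d=0 (map FF.............)
[3] create(b) — b=2 c=1 d=0 (map FFF............)
[4] append(b, 2) — b=2,3,4 c=1 d=0 (map FFFFF..........)
[5] append(d, 2) — b=2,3,4 c=1 d=0,5,6 (map FFFFFFF........)
[6] truncate(b, 2) — b=2,3 c=1 d=0,5,6 (map FFFF.FF........)
[7] create(a) — a=4 b=2,3 c=1 d=0,5,6 (map FFFFFFF........)
[8] append(b, 2) — a=4 b=2,3,7,8 c=1 d=0,5,6 (map FFFFFFFFF......)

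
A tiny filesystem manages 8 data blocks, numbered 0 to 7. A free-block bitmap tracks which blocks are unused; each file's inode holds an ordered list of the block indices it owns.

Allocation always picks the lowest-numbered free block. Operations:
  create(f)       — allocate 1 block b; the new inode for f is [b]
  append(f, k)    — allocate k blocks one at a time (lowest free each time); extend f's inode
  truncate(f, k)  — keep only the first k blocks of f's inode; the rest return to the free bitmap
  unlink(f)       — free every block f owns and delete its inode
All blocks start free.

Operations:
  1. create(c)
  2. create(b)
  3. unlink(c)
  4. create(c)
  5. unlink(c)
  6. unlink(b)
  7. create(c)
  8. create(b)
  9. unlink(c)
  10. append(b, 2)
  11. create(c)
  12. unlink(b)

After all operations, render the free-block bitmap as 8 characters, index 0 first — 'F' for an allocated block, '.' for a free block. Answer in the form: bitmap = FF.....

bitmap = ...F....

[1] create(c) — c=0 (map F.......)
[2] create(b) — b=1 c=0 (map FF......)
[3] unlink(c) — b=1 (map .F......)
[4] create(c) — b=1 c=0 (map FF......)
[5] unlink(c) — b=1 (map .F......)
[6] unlink(b) —  (map ........)
[7] create(c) — c=0 (map F.......)
[8] create(b) — b=1 c=0 (map FF......)
[9] unlink(c) — b=1 (map .F......)
[10] append(b, 2) — b=1,0,2 (map FFF.....)
[11] create(c) — b=1,0,2 c=3 (map FFFF....)
[12] unlink(b) — c=3 (map ...F....)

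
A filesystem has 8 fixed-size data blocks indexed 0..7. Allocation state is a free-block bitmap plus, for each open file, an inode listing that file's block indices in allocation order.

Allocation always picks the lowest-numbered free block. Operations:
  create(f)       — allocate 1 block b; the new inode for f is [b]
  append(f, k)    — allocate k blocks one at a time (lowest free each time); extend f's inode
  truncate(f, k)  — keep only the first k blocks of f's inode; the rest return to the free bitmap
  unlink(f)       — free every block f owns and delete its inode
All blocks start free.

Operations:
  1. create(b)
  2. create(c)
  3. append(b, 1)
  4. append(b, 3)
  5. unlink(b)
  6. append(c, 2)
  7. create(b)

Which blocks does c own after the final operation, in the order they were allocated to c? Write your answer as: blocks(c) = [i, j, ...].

[1] create(b) — b=0 (map F.......)
[2] create(c) — b=0 c=1 (map FF......)
[3] append(b, 1) — b=0,2 c=1 (map FFF.....)
[4] append(b, 3) — b=0,2,3,4,5 c=1 (map FFFFFF..)
[5] unlink(b) — c=1 (map .F......)
[6] append(c, 2) — c=1,0,2 (map FFF.....)
[7] create(b) — b=3 c=1,0,2 (map FFFF....)

blocks(c) = [1, 0, 2]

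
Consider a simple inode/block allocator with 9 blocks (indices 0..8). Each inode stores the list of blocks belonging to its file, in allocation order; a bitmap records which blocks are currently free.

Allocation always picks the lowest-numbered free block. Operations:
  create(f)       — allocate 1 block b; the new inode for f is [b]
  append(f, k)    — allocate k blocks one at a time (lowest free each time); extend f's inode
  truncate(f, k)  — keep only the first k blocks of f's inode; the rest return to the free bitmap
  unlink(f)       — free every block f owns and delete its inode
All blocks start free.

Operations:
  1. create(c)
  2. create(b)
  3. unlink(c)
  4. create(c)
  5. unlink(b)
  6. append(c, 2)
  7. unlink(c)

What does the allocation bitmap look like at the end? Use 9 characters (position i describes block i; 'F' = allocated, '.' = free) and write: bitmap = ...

[1] create(c) — c=0 (map F........)
[2] create(b) — b=1 c=0 (map FF.......)
[3] unlink(c) — b=1 (map .F.......)
[4] create(c) — b=1 c=0 (map FF.......)
[5] unlink(b) — c=0 (map F........)
[6] append(c, 2) — c=0,1,2 (map FFF......)
[7] unlink(c) —  (map .........)

bitmap = .........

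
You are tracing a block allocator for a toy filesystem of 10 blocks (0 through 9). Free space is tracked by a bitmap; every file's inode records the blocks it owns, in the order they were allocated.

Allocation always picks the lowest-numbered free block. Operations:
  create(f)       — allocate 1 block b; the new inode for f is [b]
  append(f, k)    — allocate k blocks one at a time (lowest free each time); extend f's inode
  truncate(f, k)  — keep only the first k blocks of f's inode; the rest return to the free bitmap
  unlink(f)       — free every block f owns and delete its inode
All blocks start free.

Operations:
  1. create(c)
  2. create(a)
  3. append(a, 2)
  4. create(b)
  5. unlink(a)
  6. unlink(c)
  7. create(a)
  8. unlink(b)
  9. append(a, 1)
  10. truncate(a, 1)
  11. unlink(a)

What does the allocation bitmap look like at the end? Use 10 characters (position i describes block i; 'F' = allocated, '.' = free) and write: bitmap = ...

bitmap = ..........

  1. create(c)  ⇒  F.........  {c→[0]}
  2. create(a)  ⇒  FF........  {a→[1]; c→[0]}
  3. append(a, 2)  ⇒  FFFF......  {a→[1, 2, 3]; c→[0]}
  4. create(b)  ⇒  FFFFF.....  {a→[1, 2, 3]; b→[4]; c→[0]}
  5. unlink(a)  ⇒  F...F.....  {b→[4]; c→[0]}
  6. unlink(c)  ⇒  ....F.....  {b→[4]}
  7. create(a)  ⇒  F...F.....  {a→[0]; b→[4]}
  8. unlink(b)  ⇒  F.........  {a→[0]}
  9. append(a, 1)  ⇒  FF........  {a→[0, 1]}
  10. truncate(a, 1)  ⇒  F.........  {a→[0]}
  11. unlink(a)  ⇒  ..........  {}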